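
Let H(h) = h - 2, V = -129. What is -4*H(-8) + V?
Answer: -89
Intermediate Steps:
H(h) = -2 + h
-4*H(-8) + V = -4*(-2 - 8) - 129 = -4*(-10) - 129 = 40 - 129 = -89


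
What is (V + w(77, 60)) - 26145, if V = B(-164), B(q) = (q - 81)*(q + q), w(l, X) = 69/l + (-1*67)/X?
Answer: 250472281/4620 ≈ 54215.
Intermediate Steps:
w(l, X) = -67/X + 69/l (w(l, X) = 69/l - 67/X = -67/X + 69/l)
B(q) = 2*q*(-81 + q) (B(q) = (-81 + q)*(2*q) = 2*q*(-81 + q))
V = 80360 (V = 2*(-164)*(-81 - 164) = 2*(-164)*(-245) = 80360)
(V + w(77, 60)) - 26145 = (80360 + (-67/60 + 69/77)) - 26145 = (80360 - 1019/4620) - 26145 = 371262181/4620 - 26145 = 250472281/4620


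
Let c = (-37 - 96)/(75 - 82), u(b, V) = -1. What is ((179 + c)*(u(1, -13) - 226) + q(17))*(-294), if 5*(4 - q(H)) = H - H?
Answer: 13212948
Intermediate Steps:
q(H) = 4 (q(H) = 4 - (H - H)/5 = 4 - ⅕*0 = 4 + 0 = 4)
c = 19 (c = -133/(-7) = -133*(-⅐) = 19)
((179 + c)*(u(1, -13) - 226) + q(17))*(-294) = ((179 + 19)*(-1 - 226) + 4)*(-294) = (198*(-227) + 4)*(-294) = (-44946 + 4)*(-294) = -44942*(-294) = 13212948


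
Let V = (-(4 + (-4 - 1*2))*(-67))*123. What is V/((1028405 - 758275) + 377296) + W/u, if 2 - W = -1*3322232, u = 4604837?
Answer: 1037501873125/1490645599781 ≈ 0.69601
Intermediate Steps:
W = 3322234 (W = 2 - (-1)*3322232 = 2 - 1*(-3322232) = 2 + 3322232 = 3322234)
V = -16482 (V = (-(4 + (-4 - 2))*(-67))*123 = (-(4 - 6)*(-67))*123 = (-1*(-2)*(-67))*123 = (2*(-67))*123 = -134*123 = -16482)
V/((1028405 - 758275) + 377296) + W/u = -16482/((1028405 - 758275) + 377296) + 3322234/4604837 = -16482/(270130 + 377296) + 3322234*(1/4604837) = -16482/647426 + 3322234/4604837 = -16482*1/647426 + 3322234/4604837 = -8241/323713 + 3322234/4604837 = 1037501873125/1490645599781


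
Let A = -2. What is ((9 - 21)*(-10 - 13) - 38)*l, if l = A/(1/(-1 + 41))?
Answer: -19040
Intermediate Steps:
l = -80 (l = -2/(1/(-1 + 41)) = -2/(1/40) = -2/1/40 = -2*40 = -80)
((9 - 21)*(-10 - 13) - 38)*l = ((9 - 21)*(-10 - 13) - 38)*(-80) = (-12*(-23) - 38)*(-80) = (276 - 38)*(-80) = 238*(-80) = -19040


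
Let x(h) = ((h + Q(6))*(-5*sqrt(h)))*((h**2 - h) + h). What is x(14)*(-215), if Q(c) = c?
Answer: 4214000*sqrt(14) ≈ 1.5767e+7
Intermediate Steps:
x(h) = -5*h**(5/2)*(6 + h) (x(h) = ((h + 6)*(-5*sqrt(h)))*((h**2 - h) + h) = ((6 + h)*(-5*sqrt(h)))*h**2 = (-5*sqrt(h)*(6 + h))*h**2 = -5*h**(5/2)*(6 + h))
x(14)*(-215) = (5*14**(5/2)*(-6 - 1*14))*(-215) = (5*(196*sqrt(14))*(-6 - 14))*(-215) = (5*(196*sqrt(14))*(-20))*(-215) = -19600*sqrt(14)*(-215) = 4214000*sqrt(14)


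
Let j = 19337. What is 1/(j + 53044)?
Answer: 1/72381 ≈ 1.3816e-5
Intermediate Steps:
1/(j + 53044) = 1/(19337 + 53044) = 1/72381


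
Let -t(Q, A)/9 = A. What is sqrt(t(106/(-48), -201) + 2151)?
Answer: 6*sqrt(110) ≈ 62.929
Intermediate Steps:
t(Q, A) = -9*A
sqrt(t(106/(-48), -201) + 2151) = sqrt(-9*(-201) + 2151) = sqrt(1809 + 2151) = sqrt(3960) = 6*sqrt(110)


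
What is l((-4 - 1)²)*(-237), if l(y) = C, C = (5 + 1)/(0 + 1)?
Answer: -1422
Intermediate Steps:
C = 6 (C = 6/1 = 6*1 = 6)
l(y) = 6
l((-4 - 1)²)*(-237) = 6*(-237) = -1422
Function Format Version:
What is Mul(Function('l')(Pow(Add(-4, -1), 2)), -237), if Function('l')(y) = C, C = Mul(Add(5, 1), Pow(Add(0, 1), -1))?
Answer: -1422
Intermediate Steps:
C = 6 (C = Mul(6, Pow(1, -1)) = Mul(6, 1) = 6)
Function('l')(y) = 6
Mul(Function('l')(Pow(Add(-4, -1), 2)), -237) = Mul(6, -237) = -1422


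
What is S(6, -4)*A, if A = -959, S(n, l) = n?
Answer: -5754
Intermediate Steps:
S(6, -4)*A = 6*(-959) = -5754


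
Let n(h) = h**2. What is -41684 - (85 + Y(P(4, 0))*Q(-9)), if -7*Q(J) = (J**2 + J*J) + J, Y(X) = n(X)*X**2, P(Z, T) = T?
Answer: -41769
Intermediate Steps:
Y(X) = X**4 (Y(X) = X**2*X**2 = X**4)
Q(J) = -2*J**2/7 - J/7 (Q(J) = -((J**2 + J*J) + J)/7 = -((J**2 + J**2) + J)/7 = -(2*J**2 + J)/7 = -(J + 2*J**2)/7 = -2*J**2/7 - J/7)
-41684 - (85 + Y(P(4, 0))*Q(-9)) = -41684 - (85 + 0**4*(-1/7*(-9)*(1 + 2*(-9)))) = -41684 - (85 + 0*(-1/7*(-9)*(1 - 18))) = -41684 - (85 + 0*(-1/7*(-9)*(-17))) = -41684 - (85 + 0*(-153/7)) = -41684 - (85 + 0) = -41684 - 1*85 = -41684 - 85 = -41769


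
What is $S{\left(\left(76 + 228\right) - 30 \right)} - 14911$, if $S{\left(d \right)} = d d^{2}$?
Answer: $20555913$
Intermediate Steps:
$S{\left(d \right)} = d^{3}$
$S{\left(\left(76 + 228\right) - 30 \right)} - 14911 = \left(\left(76 + 228\right) - 30\right)^{3} - 14911 = \left(304 - 30\right)^{3} - 14911 = 274^{3} - 14911 = 20570824 - 14911 = 20555913$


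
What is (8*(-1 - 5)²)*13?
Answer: 3744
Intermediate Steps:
(8*(-1 - 5)²)*13 = (8*(-6)²)*13 = (8*36)*13 = 288*13 = 3744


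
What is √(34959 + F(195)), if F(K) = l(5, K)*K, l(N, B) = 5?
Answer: √35934 ≈ 189.56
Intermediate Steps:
F(K) = 5*K
√(34959 + F(195)) = √(34959 + 5*195) = √(34959 + 975) = √35934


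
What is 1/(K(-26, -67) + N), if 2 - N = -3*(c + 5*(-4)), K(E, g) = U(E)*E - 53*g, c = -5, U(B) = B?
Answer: 1/4154 ≈ 0.00024073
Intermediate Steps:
K(E, g) = E² - 53*g (K(E, g) = E*E - 53*g = E² - 53*g)
N = -73 (N = 2 - (-3)*(-5 + 5*(-4)) = 2 - (-3)*(-5 - 20) = 2 - (-3)*(-25) = 2 - 1*75 = 2 - 75 = -73)
1/(K(-26, -67) + N) = 1/(((-26)² - 53*(-67)) - 73) = 1/((676 + 3551) - 73) = 1/(4227 - 73) = 1/4154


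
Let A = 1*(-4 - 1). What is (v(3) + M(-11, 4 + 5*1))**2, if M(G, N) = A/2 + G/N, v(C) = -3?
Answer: 14641/324 ≈ 45.188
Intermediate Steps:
A = -5 (A = 1*(-5) = -5)
M(G, N) = -5/2 + G/N
(v(3) + M(-11, 4 + 5*1))**2 = (-3 + (-5/2 - 11/(4 + 5*1)))**2 = (-3 + (-5/2 - 11/(4 + 5)))**2 = (-3 + (-5/2 - 11/9))**2 = (-3 - 67/18)**2 = (-121/18)**2 = 14641/324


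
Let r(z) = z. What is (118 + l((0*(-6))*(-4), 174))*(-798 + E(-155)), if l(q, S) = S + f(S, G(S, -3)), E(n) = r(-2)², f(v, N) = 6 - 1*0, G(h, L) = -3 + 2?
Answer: -236612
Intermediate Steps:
G(h, L) = -1
f(v, N) = 6 (f(v, N) = 6 + 0 = 6)
E(n) = 4 (E(n) = (-2)² = 4)
l(q, S) = 6 + S (l(q, S) = S + 6 = 6 + S)
(118 + l((0*(-6))*(-4), 174))*(-798 + E(-155)) = (118 + (6 + 174))*(-798 + 4) = (118 + 180)*(-794) = 298*(-794) = -236612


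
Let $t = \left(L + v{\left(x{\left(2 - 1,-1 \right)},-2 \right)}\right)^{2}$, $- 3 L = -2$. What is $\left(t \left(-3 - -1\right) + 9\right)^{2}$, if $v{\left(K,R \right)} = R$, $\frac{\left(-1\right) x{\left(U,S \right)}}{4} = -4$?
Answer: $\frac{2401}{81} \approx 29.642$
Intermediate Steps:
$x{\left(U,S \right)} = 16$ ($x{\left(U,S \right)} = \left(-4\right) \left(-4\right) = 16$)
$L = \frac{2}{3}$ ($L = \left(- \frac{1}{3}\right) \left(-2\right) = \frac{2}{3} \approx 0.66667$)
$t = \frac{16}{9}$ ($t = \left(\frac{2}{3} - 2\right)^{2} = \left(- \frac{4}{3}\right)^{2} = \frac{16}{9} \approx 1.7778$)
$\left(t \left(-3 - -1\right) + 9\right)^{2} = \left(\frac{16 \left(-3 - -1\right)}{9} + 9\right)^{2} = \left(\frac{16 \left(-3 + 1\right)}{9} + 9\right)^{2} = \left(\frac{16}{9} \left(-2\right) + 9\right)^{2} = \left(- \frac{32}{9} + 9\right)^{2} = \left(\frac{49}{9}\right)^{2} = \frac{2401}{81}$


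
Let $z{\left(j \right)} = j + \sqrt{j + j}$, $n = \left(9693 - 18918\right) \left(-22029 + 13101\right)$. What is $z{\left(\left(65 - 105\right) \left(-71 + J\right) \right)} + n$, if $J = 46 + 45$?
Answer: $82360000 + 40 i \approx 8.236 \cdot 10^{7} + 40.0 i$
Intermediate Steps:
$J = 91$
$n = 82360800$ ($n = \left(-9225\right) \left(-8928\right) = 82360800$)
$z{\left(j \right)} = j + \sqrt{2} \sqrt{j}$ ($z{\left(j \right)} = j + \sqrt{2 j} = j + \sqrt{2} \sqrt{j}$)
$z{\left(\left(65 - 105\right) \left(-71 + J\right) \right)} + n = \left(\left(65 - 105\right) \left(-71 + 91\right) + \sqrt{2} \sqrt{\left(65 - 105\right) \left(-71 + 91\right)}\right) + 82360800 = \left(\left(-40\right) 20 + \sqrt{2} \sqrt{\left(-40\right) 20}\right) + 82360800 = \left(-800 + \sqrt{2} \sqrt{-800}\right) + 82360800 = \left(-800 + \sqrt{2} \cdot 20 i \sqrt{2}\right) + 82360800 = \left(-800 + 40 i\right) + 82360800 = 82360000 + 40 i$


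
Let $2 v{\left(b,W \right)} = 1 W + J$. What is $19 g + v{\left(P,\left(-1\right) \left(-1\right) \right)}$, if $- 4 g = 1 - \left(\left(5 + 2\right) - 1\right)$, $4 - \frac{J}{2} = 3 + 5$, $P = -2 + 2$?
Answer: $\frac{81}{4} \approx 20.25$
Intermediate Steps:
$P = 0$
$J = -8$ ($J = 8 - 2 \left(3 + 5\right) = 8 - 16 = -8$)
$g = \frac{5}{4}$ ($g = - \frac{1 - \left(\left(5 + 2\right) - 1\right)}{4} = - \frac{1 - \left(7 - 1\right)}{4} = - \frac{1 - 6}{4} = \left(- \frac{1}{4}\right) \left(-5\right) = \frac{5}{4} \approx 1.25$)
$v{\left(b,W \right)} = -4 + \frac{W}{2}$ ($v{\left(b,W \right)} = \frac{1 W - 8}{2} = \frac{W - 8}{2} = \frac{-8 + W}{2} = -4 + \frac{W}{2}$)
$19 g + v{\left(P,\left(-1\right) \left(-1\right) \right)} = 19 \cdot \frac{5}{4} - \left(4 - \frac{\left(-1\right) \left(-1\right)}{2}\right) = \frac{95}{4} + \left(-4 + \frac{1}{2} \cdot 1\right) = \frac{95}{4} + \left(-4 + \frac{1}{2}\right) = \frac{95}{4} - \frac{7}{2} = \frac{81}{4}$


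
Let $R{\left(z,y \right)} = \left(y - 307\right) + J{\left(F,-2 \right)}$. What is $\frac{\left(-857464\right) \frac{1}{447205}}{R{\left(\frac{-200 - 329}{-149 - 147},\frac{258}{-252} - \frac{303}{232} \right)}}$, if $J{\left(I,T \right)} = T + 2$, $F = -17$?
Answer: $\frac{4177564608}{673962531275} \approx 0.0061985$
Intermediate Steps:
$J{\left(I,T \right)} = 2 + T$
$R{\left(z,y \right)} = -307 + y$ ($R{\left(z,y \right)} = \left(y - 307\right) + \left(2 - 2\right) = \left(-307 + y\right) + 0 = -307 + y$)
$\frac{\left(-857464\right) \frac{1}{447205}}{R{\left(\frac{-200 - 329}{-149 - 147},\frac{258}{-252} - \frac{303}{232} \right)}} = \frac{\left(-857464\right) \frac{1}{447205}}{-307 + \left(\frac{258}{-252} - \frac{303}{232}\right)} = \frac{\left(-857464\right) \frac{1}{447205}}{-307 + \left(258 \left(- \frac{1}{252}\right) - \frac{303}{232}\right)} = - \frac{857464}{447205 \left(-307 - \frac{11351}{4872}\right)} = - \frac{857464}{447205 \left(- \frac{1507055}{4872}\right)} = \left(- \frac{857464}{447205}\right) \left(- \frac{4872}{1507055}\right) = \frac{4177564608}{673962531275}$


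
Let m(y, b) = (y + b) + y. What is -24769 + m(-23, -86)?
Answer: -24901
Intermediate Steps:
m(y, b) = b + 2*y (m(y, b) = (b + y) + y = b + 2*y)
-24769 + m(-23, -86) = -24769 + (-86 + 2*(-23)) = -24769 + (-86 - 46) = -24769 - 132 = -24901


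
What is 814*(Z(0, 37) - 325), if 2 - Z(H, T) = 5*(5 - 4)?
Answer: -266992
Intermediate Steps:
Z(H, T) = -3 (Z(H, T) = 2 - 5*(5 - 4) = 2 - 5 = -3)
814*(Z(0, 37) - 325) = 814*(-3 - 325) = 814*(-328) = -266992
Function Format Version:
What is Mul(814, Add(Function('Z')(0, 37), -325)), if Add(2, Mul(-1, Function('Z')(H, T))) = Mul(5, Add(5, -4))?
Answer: -266992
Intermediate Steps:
Function('Z')(H, T) = -3 (Function('Z')(H, T) = Add(2, Mul(-1, Mul(5, Add(5, -4)))) = Add(2, Mul(-1, Mul(5, 1))) = Add(2, Mul(-1, 5)) = Add(2, -5) = -3)
Mul(814, Add(Function('Z')(0, 37), -325)) = Mul(814, Add(-3, -325)) = Mul(814, -328) = -266992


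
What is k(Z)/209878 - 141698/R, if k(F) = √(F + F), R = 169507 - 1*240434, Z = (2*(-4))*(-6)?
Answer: 141698/70927 + 2*√6/104939 ≈ 1.9978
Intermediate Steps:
Z = 48 (Z = -8*(-6) = 48)
R = -70927 (R = 169507 - 240434 = -70927)
k(F) = √2*√F (k(F) = √(2*F) = √2*√F)
k(Z)/209878 - 141698/R = (√2*√48)/209878 - 141698/(-70927) = (√2*(4*√3))*(1/209878) - 141698*(-1/70927) = (4*√6)*(1/209878) + 141698/70927 = 2*√6/104939 + 141698/70927 = 141698/70927 + 2*√6/104939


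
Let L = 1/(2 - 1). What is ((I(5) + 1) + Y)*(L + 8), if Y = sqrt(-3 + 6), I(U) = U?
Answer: 54 + 9*sqrt(3) ≈ 69.589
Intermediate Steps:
L = 1 (L = 1/1 = 1)
Y = sqrt(3) ≈ 1.7320
((I(5) + 1) + Y)*(L + 8) = ((5 + 1) + sqrt(3))*(1 + 8) = (6 + sqrt(3))*9 = 54 + 9*sqrt(3)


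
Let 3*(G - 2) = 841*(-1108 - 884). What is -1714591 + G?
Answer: -2273013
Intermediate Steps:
G = -558422 (G = 2 + (841*(-1108 - 884))/3 = 2 + (841*(-1992))/3 = 2 + (⅓)*(-1675272) = 2 - 558424 = -558422)
-1714591 + G = -1714591 - 558422 = -2273013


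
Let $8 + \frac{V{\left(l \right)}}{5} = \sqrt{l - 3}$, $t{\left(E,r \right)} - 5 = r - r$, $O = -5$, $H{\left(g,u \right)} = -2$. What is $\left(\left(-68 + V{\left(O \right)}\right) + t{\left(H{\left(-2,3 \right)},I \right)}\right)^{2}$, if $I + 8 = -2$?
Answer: $10409 - 2060 i \sqrt{2} \approx 10409.0 - 2913.3 i$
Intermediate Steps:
$I = -10$ ($I = -8 - 2 = -10$)
$t{\left(E,r \right)} = 5$ ($t{\left(E,r \right)} = 5 + \left(r - r\right) = 5 + 0 = 5$)
$V{\left(l \right)} = -40 + 5 \sqrt{-3 + l}$ ($V{\left(l \right)} = -40 + 5 \sqrt{l - 3} = -40 + 5 \sqrt{-3 + l}$)
$\left(\left(-68 + V{\left(O \right)}\right) + t{\left(H{\left(-2,3 \right)},I \right)}\right)^{2} = \left(\left(-68 - \left(40 - 5 \sqrt{-3 - 5}\right)\right) + 5\right)^{2} = \left(\left(-68 - \left(40 - 5 \sqrt{-8}\right)\right) + 5\right)^{2} = \left(\left(-68 - \left(40 - 5 \cdot 2 i \sqrt{2}\right)\right) + 5\right)^{2} = \left(\left(-68 - \left(40 - 10 i \sqrt{2}\right)\right) + 5\right)^{2} = \left(\left(-108 + 10 i \sqrt{2}\right) + 5\right)^{2} = \left(-103 + 10 i \sqrt{2}\right)^{2}$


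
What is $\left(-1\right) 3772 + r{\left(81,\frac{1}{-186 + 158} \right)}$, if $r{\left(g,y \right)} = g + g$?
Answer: $-3610$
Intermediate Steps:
$r{\left(g,y \right)} = 2 g$
$\left(-1\right) 3772 + r{\left(81,\frac{1}{-186 + 158} \right)} = \left(-1\right) 3772 + 2 \cdot 81 = -3772 + 162 = -3610$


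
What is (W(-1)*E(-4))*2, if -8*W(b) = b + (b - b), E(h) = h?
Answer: -1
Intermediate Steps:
W(b) = -b/8 (W(b) = -(b + (b - b))/8 = -(b + 0)/8 = -b/8)
(W(-1)*E(-4))*2 = (-⅛*(-1)*(-4))*2 = ((⅛)*(-4))*2 = -½*2 = -1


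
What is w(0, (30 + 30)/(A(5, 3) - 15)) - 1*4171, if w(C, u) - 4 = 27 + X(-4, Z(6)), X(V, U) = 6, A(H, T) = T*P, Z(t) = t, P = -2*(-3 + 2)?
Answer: -4134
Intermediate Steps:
P = 2 (P = -2*(-1) = 2)
A(H, T) = 2*T (A(H, T) = T*2 = 2*T)
w(C, u) = 37 (w(C, u) = 4 + (27 + 6) = 4 + 33 = 37)
w(0, (30 + 30)/(A(5, 3) - 15)) - 1*4171 = 37 - 1*4171 = 37 - 4171 = -4134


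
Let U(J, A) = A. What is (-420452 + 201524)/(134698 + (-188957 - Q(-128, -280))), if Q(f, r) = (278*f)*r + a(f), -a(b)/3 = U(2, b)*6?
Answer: 218928/10020083 ≈ 0.021849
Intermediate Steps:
a(b) = -18*b (a(b) = -3*b*6 = -18*b)
Q(f, r) = -18*f + 278*f*r (Q(f, r) = (278*f)*r - 18*f = 278*f*r - 18*f = -18*f + 278*f*r)
(-420452 + 201524)/(134698 + (-188957 - Q(-128, -280))) = (-420452 + 201524)/(134698 + (-188957 - 2*(-128)*(-9 + 139*(-280)))) = -218928/(134698 + (-188957 - 2*(-128)*(-9 - 38920))) = -218928/(134698 + (-188957 - 2*(-128)*(-38929))) = -218928/(134698 + (-188957 - 1*9965824)) = -218928/(134698 + (-188957 - 9965824)) = -218928/(134698 - 10154781) = -218928/(-10020083) = -218928*(-1/10020083) = 218928/10020083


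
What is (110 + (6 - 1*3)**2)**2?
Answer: 14161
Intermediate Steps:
(110 + (6 - 1*3)**2)**2 = (110 + (6 - 3)**2)**2 = (110 + 3**2)**2 = (110 + 9)**2 = 119**2 = 14161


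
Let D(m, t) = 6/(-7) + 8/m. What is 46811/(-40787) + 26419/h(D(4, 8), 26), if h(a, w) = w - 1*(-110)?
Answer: 1071185457/5547032 ≈ 193.11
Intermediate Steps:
D(m, t) = -6/7 + 8/m (D(m, t) = 6*(-⅐) + 8/m = -6/7 + 8/m)
h(a, w) = 110 + w (h(a, w) = w + 110 = 110 + w)
46811/(-40787) + 26419/h(D(4, 8), 26) = 46811/(-40787) + 26419/(110 + 26) = 46811*(-1/40787) + 26419/136 = -46811/40787 + 26419*(1/136) = -46811/40787 + 26419/136 = 1071185457/5547032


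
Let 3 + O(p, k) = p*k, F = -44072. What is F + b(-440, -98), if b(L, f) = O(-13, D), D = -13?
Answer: -43906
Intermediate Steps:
O(p, k) = -3 + k*p (O(p, k) = -3 + p*k = -3 + k*p)
b(L, f) = 166 (b(L, f) = -3 - 13*(-13) = -3 + 169 = 166)
F + b(-440, -98) = -44072 + 166 = -43906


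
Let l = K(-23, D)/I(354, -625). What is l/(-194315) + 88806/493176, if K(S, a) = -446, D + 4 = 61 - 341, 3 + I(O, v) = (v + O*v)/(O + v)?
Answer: 317898347904133/1765391818657940 ≈ 0.18007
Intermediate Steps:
I(O, v) = -3 + (v + O*v)/(O + v)
D = -284 (D = -4 + (61 - 341) = -4 - 280 = -284)
l = -60433/110531 (l = -446*(354 - 625)/(-3*354 - 2*(-625) + 354*(-625)) = -446*(-271/(-1062 + 1250 - 221250)) = -446/((-1/271*(-221062))) = -446/221062/271 = -446*271/221062 = -60433/110531 ≈ -0.54675)
l/(-194315) + 88806/493176 = -60433/110531/(-194315) + 88806/493176 = -60433/110531*(-1/194315) + 88806*(1/493176) = 60433/21477831265 + 14801/82196 = 317898347904133/1765391818657940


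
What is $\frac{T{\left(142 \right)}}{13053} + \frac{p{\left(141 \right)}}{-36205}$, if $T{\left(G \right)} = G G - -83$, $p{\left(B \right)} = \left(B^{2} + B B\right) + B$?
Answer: $\frac{70729592}{157527955} \approx 0.449$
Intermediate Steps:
$p{\left(B \right)} = B + 2 B^{2}$ ($p{\left(B \right)} = \left(B^{2} + B^{2}\right) + B = 2 B^{2} + B = B + 2 B^{2}$)
$T{\left(G \right)} = 83 + G^{2}$ ($T{\left(G \right)} = G^{2} + 83 = 83 + G^{2}$)
$\frac{T{\left(142 \right)}}{13053} + \frac{p{\left(141 \right)}}{-36205} = \frac{83 + 142^{2}}{13053} + \frac{141 \left(1 + 2 \cdot 141\right)}{-36205} = \left(83 + 20164\right) \frac{1}{13053} + 141 \left(1 + 282\right) \left(- \frac{1}{36205}\right) = 20247 \cdot \frac{1}{13053} + 141 \cdot 283 \left(- \frac{1}{36205}\right) = \frac{6749}{4351} + 39903 \left(- \frac{1}{36205}\right) = \frac{6749}{4351} - \frac{39903}{36205} = \frac{70729592}{157527955}$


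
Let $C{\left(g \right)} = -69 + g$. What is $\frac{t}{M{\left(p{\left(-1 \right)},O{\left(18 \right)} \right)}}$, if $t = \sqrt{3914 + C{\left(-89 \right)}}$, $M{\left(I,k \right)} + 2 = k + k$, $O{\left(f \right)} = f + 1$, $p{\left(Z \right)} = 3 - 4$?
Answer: $\frac{\sqrt{939}}{18} \approx 1.7024$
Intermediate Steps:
$p{\left(Z \right)} = -1$
$O{\left(f \right)} = 1 + f$
$M{\left(I,k \right)} = -2 + 2 k$ ($M{\left(I,k \right)} = -2 + \left(k + k\right) = -2 + 2 k$)
$t = 2 \sqrt{939}$ ($t = \sqrt{3914 - 158} = \sqrt{3756} = 2 \sqrt{939} \approx 61.286$)
$\frac{t}{M{\left(p{\left(-1 \right)},O{\left(18 \right)} \right)}} = \frac{2 \sqrt{939}}{-2 + 2 \left(1 + 18\right)} = \frac{2 \sqrt{939}}{-2 + 2 \cdot 19} = \frac{2 \sqrt{939}}{-2 + 38} = \frac{2 \sqrt{939}}{36} = 2 \sqrt{939} \cdot \frac{1}{36} = \frac{\sqrt{939}}{18}$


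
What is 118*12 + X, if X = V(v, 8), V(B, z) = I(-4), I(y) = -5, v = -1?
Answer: 1411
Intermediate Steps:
V(B, z) = -5
X = -5
118*12 + X = 118*12 - 5 = 1416 - 5 = 1411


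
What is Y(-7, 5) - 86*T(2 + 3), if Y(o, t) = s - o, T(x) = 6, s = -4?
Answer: -513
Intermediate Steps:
Y(o, t) = -4 - o
Y(-7, 5) - 86*T(2 + 3) = (-4 - 1*(-7)) - 86*6 = (-4 + 7) - 516 = 3 - 516 = -513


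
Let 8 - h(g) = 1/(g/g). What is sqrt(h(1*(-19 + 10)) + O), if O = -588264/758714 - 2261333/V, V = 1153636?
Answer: sqrt(13946617849237127783)/1808429306 ≈ 2.0651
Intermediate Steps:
O = -9893998073/3616858612 (O = -588264/758714 - 2261333/1153636 = -588264*1/758714 - 2261333*1/1153636 = -294132/379357 - 2261333/1153636 = -9893998073/3616858612 ≈ -2.7355)
h(g) = 7 (h(g) = 8 - 1/(g/g) = 8 - 1/1 = 8 - 1*1 = 8 - 1 = 7)
sqrt(h(1*(-19 + 10)) + O) = sqrt(7 - 9893998073/3616858612) = sqrt(15424012211/3616858612) = sqrt(13946617849237127783)/1808429306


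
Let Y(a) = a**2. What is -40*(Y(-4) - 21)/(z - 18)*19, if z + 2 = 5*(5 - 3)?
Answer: -380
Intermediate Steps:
z = 8 (z = -2 + 5*(5 - 3) = -2 + 5*2 = -2 + 10 = 8)
-40*(Y(-4) - 21)/(z - 18)*19 = -40*((-4)**2 - 21)/(8 - 18)*19 = -40*(16 - 21)/(-10)*19 = -(-200)*(-1)/10*19 = -40*1/2*19 = -20*19 = -380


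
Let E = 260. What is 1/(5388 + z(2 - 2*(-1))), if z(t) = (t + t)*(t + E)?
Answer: 1/7500 ≈ 0.00013333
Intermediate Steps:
z(t) = 2*t*(260 + t) (z(t) = (t + t)*(t + 260) = (2*t)*(260 + t) = 2*t*(260 + t))
1/(5388 + z(2 - 2*(-1))) = 1/(5388 + 2*(2 - 2*(-1))*(260 + (2 - 2*(-1)))) = 1/(5388 + 2*(2 + 2)*(260 + (2 + 2))) = 1/(5388 + 2*4*(260 + 4)) = 1/(5388 + 2*4*264) = 1/(5388 + 2112) = 1/7500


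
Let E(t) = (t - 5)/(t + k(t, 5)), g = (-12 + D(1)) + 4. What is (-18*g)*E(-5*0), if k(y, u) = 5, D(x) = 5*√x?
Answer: -54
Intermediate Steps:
g = -3 (g = (-12 + 5*√1) + 4 = (-12 + 5*1) + 4 = (-12 + 5) + 4 = -7 + 4 = -3)
E(t) = (-5 + t)/(5 + t) (E(t) = (t - 5)/(t + 5) = (-5 + t)/(5 + t))
(-18*g)*E(-5*0) = (-18*(-3))*((-5 - 5*0)/(5 - 5*0)) = 54*((-5 + 0)/(5 + 0)) = 54*(-5/5) = 54*((⅕)*(-5)) = 54*(-1) = -54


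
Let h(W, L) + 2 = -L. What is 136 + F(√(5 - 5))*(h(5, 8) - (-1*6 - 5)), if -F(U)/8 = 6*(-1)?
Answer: 184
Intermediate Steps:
h(W, L) = -2 - L
F(U) = 48 (F(U) = -48*(-1) = -8*(-6) = 48)
136 + F(√(5 - 5))*(h(5, 8) - (-1*6 - 5)) = 136 + 48*((-2 - 1*8) - (-1*6 - 5)) = 136 + 48*((-2 - 8) - (-6 - 5)) = 136 + 48*(-10 - 1*(-11)) = 136 + 48*(-10 + 11) = 136 + 48*1 = 136 + 48 = 184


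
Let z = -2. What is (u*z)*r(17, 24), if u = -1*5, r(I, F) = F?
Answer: 240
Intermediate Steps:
u = -5
(u*z)*r(17, 24) = -5*(-2)*24 = 10*24 = 240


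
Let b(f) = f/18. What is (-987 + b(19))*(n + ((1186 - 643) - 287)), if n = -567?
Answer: 5519317/18 ≈ 3.0663e+5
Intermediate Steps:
b(f) = f/18 (b(f) = f*(1/18) = f/18)
(-987 + b(19))*(n + ((1186 - 643) - 287)) = (-987 + (1/18)*19)*(-567 + ((1186 - 643) - 287)) = (-987 + 19/18)*(-567 + (543 - 287)) = -17747*(-567 + 256)/18 = -17747/18*(-311) = 5519317/18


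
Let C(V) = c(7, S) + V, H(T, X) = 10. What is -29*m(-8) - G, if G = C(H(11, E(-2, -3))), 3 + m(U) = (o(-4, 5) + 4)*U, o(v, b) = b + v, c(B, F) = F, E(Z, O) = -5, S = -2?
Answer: 1239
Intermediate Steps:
C(V) = -2 + V
m(U) = -3 + 5*U (m(U) = -3 + ((5 - 4) + 4)*U = -3 + (1 + 4)*U = -3 + 5*U)
G = 8 (G = -2 + 10 = 8)
-29*m(-8) - G = -29*(-3 + 5*(-8)) - 1*8 = -29*(-3 - 40) - 8 = -29*(-43) - 8 = 1247 - 8 = 1239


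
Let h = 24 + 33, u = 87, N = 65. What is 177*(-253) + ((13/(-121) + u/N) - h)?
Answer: -352641188/7865 ≈ -44837.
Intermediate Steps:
h = 57
177*(-253) + ((13/(-121) + u/N) - h) = 177*(-253) + ((13/(-121) + 87/65) - 1*57) = -44781 + ((13*(-1/121) + 87*(1/65)) - 57) = -44781 + ((-13/121 + 87/65) - 57) = -44781 + (9682/7865 - 57) = -44781 - 438623/7865 = -352641188/7865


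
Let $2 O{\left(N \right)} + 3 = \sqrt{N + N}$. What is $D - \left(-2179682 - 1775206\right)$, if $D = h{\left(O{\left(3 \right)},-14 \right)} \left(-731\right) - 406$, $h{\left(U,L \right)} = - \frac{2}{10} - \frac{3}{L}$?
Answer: $\frac{276813009}{70} \approx 3.9545 \cdot 10^{6}$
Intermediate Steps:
$O{\left(N \right)} = - \frac{3}{2} + \frac{\sqrt{2} \sqrt{N}}{2}$ ($O{\left(N \right)} = - \frac{3}{2} + \frac{\sqrt{N + N}}{2} = - \frac{3}{2} + \frac{\sqrt{2 N}}{2} = - \frac{3}{2} + \frac{\sqrt{2} \sqrt{N}}{2}$)
$h{\left(U,L \right)} = - \frac{1}{5} - \frac{3}{L}$ ($h{\left(U,L \right)} = \left(-2\right) \frac{1}{10} - \frac{3}{L} = - \frac{1}{5} - \frac{3}{L}$)
$D = - \frac{29151}{70}$ ($D = \frac{-15 - -14}{5 \left(-14\right)} \left(-731\right) - 406 = \frac{1}{5} \left(- \frac{1}{14}\right) \left(-15 + 14\right) \left(-731\right) - 406 = \frac{1}{5} \left(- \frac{1}{14}\right) \left(-1\right) \left(-731\right) - 406 = \frac{1}{70} \left(-731\right) - 406 = - \frac{731}{70} - 406 = - \frac{29151}{70} \approx -416.44$)
$D - \left(-2179682 - 1775206\right) = - \frac{29151}{70} - \left(-2179682 - 1775206\right) = - \frac{29151}{70} - -3954888 = - \frac{29151}{70} + 3954888 = \frac{276813009}{70}$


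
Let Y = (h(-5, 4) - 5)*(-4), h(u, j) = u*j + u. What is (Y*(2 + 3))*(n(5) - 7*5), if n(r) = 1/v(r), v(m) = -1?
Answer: -21600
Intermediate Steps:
h(u, j) = u + j*u (h(u, j) = j*u + u = u + j*u)
Y = 120 (Y = (-5*(1 + 4) - 5)*(-4) = (-5*5 - 5)*(-4) = (-25 - 5)*(-4) = -30*(-4) = 120)
n(r) = -1 (n(r) = 1/(-1) = -1)
(Y*(2 + 3))*(n(5) - 7*5) = (120*(2 + 3))*(-1 - 7*5) = (120*5)*(-1 - 35) = 600*(-36) = -21600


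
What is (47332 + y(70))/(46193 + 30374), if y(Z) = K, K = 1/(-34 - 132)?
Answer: 7857111/12710122 ≈ 0.61818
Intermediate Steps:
K = -1/166 (K = 1/(-166) = -1/166 ≈ -0.0060241)
y(Z) = -1/166
(47332 + y(70))/(46193 + 30374) = (47332 - 1/166)/(46193 + 30374) = (7857111/166)/76567 = (7857111/166)*(1/76567) = 7857111/12710122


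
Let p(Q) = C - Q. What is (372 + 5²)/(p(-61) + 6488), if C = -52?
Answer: 397/6497 ≈ 0.061105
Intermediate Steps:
p(Q) = -52 - Q
(372 + 5²)/(p(-61) + 6488) = (372 + 5²)/((-52 - 1*(-61)) + 6488) = (372 + 25)/((-52 + 61) + 6488) = 397/(9 + 6488) = 397/6497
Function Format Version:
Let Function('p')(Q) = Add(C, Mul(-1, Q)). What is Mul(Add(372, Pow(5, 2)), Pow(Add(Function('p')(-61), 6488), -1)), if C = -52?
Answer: Rational(397, 6497) ≈ 0.061105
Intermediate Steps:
Function('p')(Q) = Add(-52, Mul(-1, Q))
Mul(Add(372, Pow(5, 2)), Pow(Add(Function('p')(-61), 6488), -1)) = Mul(Add(372, Pow(5, 2)), Pow(Add(Add(-52, Mul(-1, -61)), 6488), -1)) = Mul(Add(372, 25), Pow(Add(Add(-52, 61), 6488), -1)) = Mul(397, Pow(Add(9, 6488), -1)) = Mul(397, Pow(6497, -1)) = Mul(397, Rational(1, 6497)) = Rational(397, 6497)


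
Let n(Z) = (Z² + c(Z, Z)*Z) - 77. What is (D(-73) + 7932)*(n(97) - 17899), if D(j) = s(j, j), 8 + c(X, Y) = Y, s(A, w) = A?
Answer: 518694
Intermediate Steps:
c(X, Y) = -8 + Y
D(j) = j
n(Z) = -77 + Z² + Z*(-8 + Z) (n(Z) = (Z² + (-8 + Z)*Z) - 77 = (Z² + Z*(-8 + Z)) - 77 = -77 + Z² + Z*(-8 + Z))
(D(-73) + 7932)*(n(97) - 17899) = (-73 + 7932)*((-77 + 97² + 97*(-8 + 97)) - 17899) = 7859*((-77 + 9409 + 97*89) - 17899) = 7859*((-77 + 9409 + 8633) - 17899) = 7859*(17965 - 17899) = 7859*66 = 518694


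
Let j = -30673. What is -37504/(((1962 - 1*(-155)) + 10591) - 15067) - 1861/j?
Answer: 1154750291/72357607 ≈ 15.959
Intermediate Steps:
-37504/(((1962 - 1*(-155)) + 10591) - 15067) - 1861/j = -37504/(((1962 - 1*(-155)) + 10591) - 15067) - 1861/(-30673) = -37504/(((1962 + 155) + 10591) - 15067) - 1861*(-1/30673) = -37504/((2117 + 10591) - 15067) + 1861/30673 = -37504/(12708 - 15067) + 1861/30673 = -37504/(-2359) + 1861/30673 = -37504*(-1/2359) + 1861/30673 = 37504/2359 + 1861/30673 = 1154750291/72357607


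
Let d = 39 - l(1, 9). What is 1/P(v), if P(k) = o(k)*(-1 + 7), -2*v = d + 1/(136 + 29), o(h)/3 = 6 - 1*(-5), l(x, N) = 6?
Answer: 1/198 ≈ 0.0050505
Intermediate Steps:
d = 33 (d = 39 - 1*6 = 39 - 6 = 33)
o(h) = 33 (o(h) = 3*(6 - 1*(-5)) = 3*(6 + 5) = 3*11 = 33)
v = -2723/165 (v = -(33 + 1/(136 + 29))/2 = -(33 + 1/165)/2 = -1/2*5446/165 = -2723/165 ≈ -16.503)
P(k) = 198 (P(k) = 33*(-1 + 7) = 33*6 = 198)
1/P(v) = 1/198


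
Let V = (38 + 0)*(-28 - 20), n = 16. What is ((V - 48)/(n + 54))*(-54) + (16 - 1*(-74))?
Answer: 53694/35 ≈ 1534.1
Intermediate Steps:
V = -1824 (V = 38*(-48) = -1824)
((V - 48)/(n + 54))*(-54) + (16 - 1*(-74)) = ((-1824 - 48)/(16 + 54))*(-54) + (16 - 1*(-74)) = -1872/70*(-54) + (16 + 74) = -1872*1/70*(-54) + 90 = -936/35*(-54) + 90 = 50544/35 + 90 = 53694/35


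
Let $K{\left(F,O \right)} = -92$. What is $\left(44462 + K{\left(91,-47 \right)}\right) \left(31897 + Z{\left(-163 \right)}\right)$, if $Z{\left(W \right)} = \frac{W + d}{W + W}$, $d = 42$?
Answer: $\frac{230691676455}{163} \approx 1.4153 \cdot 10^{9}$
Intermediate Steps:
$Z{\left(W \right)} = \frac{42 + W}{2 W}$ ($Z{\left(W \right)} = \frac{W + 42}{W + W} = \frac{42 + W}{2 W}$)
$\left(44462 + K{\left(91,-47 \right)}\right) \left(31897 + Z{\left(-163 \right)}\right) = \left(44462 - 92\right) \left(31897 + \frac{42 - 163}{2 \left(-163\right)}\right) = 44370 \left(31897 + \frac{1}{2} \left(- \frac{1}{163}\right) \left(-121\right)\right) = 44370 \left(31897 + \frac{121}{326}\right) = 44370 \cdot \frac{10398543}{326} = \frac{230691676455}{163}$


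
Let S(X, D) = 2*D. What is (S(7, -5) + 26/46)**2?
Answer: 47089/529 ≈ 89.015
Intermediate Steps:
(S(7, -5) + 26/46)**2 = (2*(-5) + 26/46)**2 = (-10 + 26*(1/46))**2 = (-10 + 13/23)**2 = (-217/23)**2 = 47089/529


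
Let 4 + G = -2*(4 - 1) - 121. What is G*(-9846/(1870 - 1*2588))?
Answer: -644913/359 ≈ -1796.4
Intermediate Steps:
G = -131 (G = -4 + (-2*(4 - 1) - 121) = -4 + (-2*3 - 121) = -4 + (-6 - 121) = -4 - 127 = -131)
G*(-9846/(1870 - 1*2588)) = -(-1289826)/(1870 - 1*2588) = -(-1289826)/(1870 - 2588) = -(-1289826)/(-718) = -(-1289826)*(-1)/718 = -131*4923/359 = -644913/359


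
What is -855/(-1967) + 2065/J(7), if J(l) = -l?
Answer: -579410/1967 ≈ -294.57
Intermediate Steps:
-855/(-1967) + 2065/J(7) = -855/(-1967) + 2065/((-1*7)) = -855*(-1/1967) + 2065/(-7) = 855/1967 + 2065*(-⅐) = 855/1967 - 295 = -579410/1967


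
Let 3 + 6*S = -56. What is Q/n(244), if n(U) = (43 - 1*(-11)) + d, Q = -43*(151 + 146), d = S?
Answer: -76626/265 ≈ -289.15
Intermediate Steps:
S = -59/6 (S = -½ + (⅙)*(-56) = -½ - 28/3 = -59/6 ≈ -9.8333)
d = -59/6 ≈ -9.8333
Q = -12771 (Q = -43*297 = -12771)
n(U) = 265/6 (n(U) = (43 - 1*(-11)) - 59/6 = (43 + 11) - 59/6 = 54 - 59/6 = 265/6)
Q/n(244) = -12771/265/6 = -12771*6/265 = -76626/265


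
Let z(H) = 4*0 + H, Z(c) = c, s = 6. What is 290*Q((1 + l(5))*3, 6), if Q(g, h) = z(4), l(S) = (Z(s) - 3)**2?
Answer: 1160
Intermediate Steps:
l(S) = 9 (l(S) = (6 - 3)**2 = 3**2 = 9)
z(H) = H (z(H) = 0 + H = H)
Q(g, h) = 4
290*Q((1 + l(5))*3, 6) = 290*4 = 1160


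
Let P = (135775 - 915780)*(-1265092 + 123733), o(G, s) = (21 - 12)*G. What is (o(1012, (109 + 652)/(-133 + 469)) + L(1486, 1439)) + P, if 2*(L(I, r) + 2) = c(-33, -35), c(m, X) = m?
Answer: 1780531471769/2 ≈ 8.9027e+11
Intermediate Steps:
L(I, r) = -37/2 (L(I, r) = -2 + (½)*(-33) = -2 - 33/2 = -37/2)
o(G, s) = 9*G
P = 890265726795 (P = -780005*(-1141359) = 890265726795)
(o(1012, (109 + 652)/(-133 + 469)) + L(1486, 1439)) + P = (9*1012 - 37/2) + 890265726795 = (9108 - 37/2) + 890265726795 = 18179/2 + 890265726795 = 1780531471769/2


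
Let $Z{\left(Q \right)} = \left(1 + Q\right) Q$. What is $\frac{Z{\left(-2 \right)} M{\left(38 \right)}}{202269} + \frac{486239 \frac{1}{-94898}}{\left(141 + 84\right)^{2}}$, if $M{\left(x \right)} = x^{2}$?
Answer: $\frac{4592070337903}{323914335108750} \approx 0.014177$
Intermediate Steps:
$Z{\left(Q \right)} = Q \left(1 + Q\right)$
$\frac{Z{\left(-2 \right)} M{\left(38 \right)}}{202269} + \frac{486239 \frac{1}{-94898}}{\left(141 + 84\right)^{2}} = \frac{- 2 \left(1 - 2\right) 38^{2}}{202269} + \frac{486239 \frac{1}{-94898}}{\left(141 + 84\right)^{2}} = \left(-2\right) \left(-1\right) 1444 \cdot \frac{1}{202269} + \frac{486239 \left(- \frac{1}{94898}\right)}{225^{2}} = 2 \cdot 1444 \cdot \frac{1}{202269} - \frac{486239}{94898 \cdot 50625} = 2888 \cdot \frac{1}{202269} - \frac{486239}{4804211250} = \frac{2888}{202269} - \frac{486239}{4804211250} = \frac{4592070337903}{323914335108750}$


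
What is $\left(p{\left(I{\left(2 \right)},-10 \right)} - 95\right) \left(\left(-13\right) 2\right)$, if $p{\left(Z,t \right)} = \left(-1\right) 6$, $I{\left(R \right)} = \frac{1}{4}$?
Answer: $2626$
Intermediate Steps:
$I{\left(R \right)} = \frac{1}{4}$
$p{\left(Z,t \right)} = -6$
$\left(p{\left(I{\left(2 \right)},-10 \right)} - 95\right) \left(\left(-13\right) 2\right) = \left(-6 - 95\right) \left(\left(-13\right) 2\right) = \left(-101\right) \left(-26\right) = 2626$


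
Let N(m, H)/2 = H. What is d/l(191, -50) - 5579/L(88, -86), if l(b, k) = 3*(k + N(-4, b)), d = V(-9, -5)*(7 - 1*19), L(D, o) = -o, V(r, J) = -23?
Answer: -461079/7138 ≈ -64.595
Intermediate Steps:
N(m, H) = 2*H
d = 276 (d = -23*(7 - 1*19) = -23*(7 - 19) = -23*(-12) = 276)
l(b, k) = 3*k + 6*b (l(b, k) = 3*(k + 2*b) = 3*k + 6*b)
d/l(191, -50) - 5579/L(88, -86) = 276/(3*(-50) + 6*191) - 5579/((-1*(-86))) = 276/(-150 + 1146) - 5579/86 = 276/996 - 5579*1/86 = 276*(1/996) - 5579/86 = 23/83 - 5579/86 = -461079/7138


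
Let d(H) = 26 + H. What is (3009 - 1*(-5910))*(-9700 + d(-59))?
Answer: -86808627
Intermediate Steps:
(3009 - 1*(-5910))*(-9700 + d(-59)) = (3009 - 1*(-5910))*(-9700 + (26 - 59)) = (3009 + 5910)*(-9700 - 33) = 8919*(-9733) = -86808627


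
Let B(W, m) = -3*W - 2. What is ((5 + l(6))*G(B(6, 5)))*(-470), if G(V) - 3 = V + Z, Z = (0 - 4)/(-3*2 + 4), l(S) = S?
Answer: 77550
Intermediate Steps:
Z = 2 (Z = -4/(-6 + 4) = -4/(-2) = -4*(-½) = 2)
B(W, m) = -2 - 3*W
G(V) = 5 + V (G(V) = 3 + (V + 2) = 3 + (2 + V) = 5 + V)
((5 + l(6))*G(B(6, 5)))*(-470) = ((5 + 6)*(5 + (-2 - 3*6)))*(-470) = (11*(5 + (-2 - 18)))*(-470) = (11*(5 - 20))*(-470) = (11*(-15))*(-470) = -165*(-470) = 77550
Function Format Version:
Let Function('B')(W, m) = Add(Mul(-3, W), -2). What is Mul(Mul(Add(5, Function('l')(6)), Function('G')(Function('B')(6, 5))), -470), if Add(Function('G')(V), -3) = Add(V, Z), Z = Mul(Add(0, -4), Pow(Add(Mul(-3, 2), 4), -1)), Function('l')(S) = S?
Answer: 77550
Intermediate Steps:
Z = 2 (Z = Mul(-4, Pow(Add(-6, 4), -1)) = Mul(-4, Pow(-2, -1)) = Mul(-4, Rational(-1, 2)) = 2)
Function('B')(W, m) = Add(-2, Mul(-3, W))
Function('G')(V) = Add(5, V) (Function('G')(V) = Add(3, Add(V, 2)) = Add(3, Add(2, V)) = Add(5, V))
Mul(Mul(Add(5, Function('l')(6)), Function('G')(Function('B')(6, 5))), -470) = Mul(Mul(Add(5, 6), Add(5, Add(-2, Mul(-3, 6)))), -470) = Mul(Mul(11, Add(5, Add(-2, -18))), -470) = Mul(Mul(11, Add(5, -20)), -470) = Mul(Mul(11, -15), -470) = Mul(-165, -470) = 77550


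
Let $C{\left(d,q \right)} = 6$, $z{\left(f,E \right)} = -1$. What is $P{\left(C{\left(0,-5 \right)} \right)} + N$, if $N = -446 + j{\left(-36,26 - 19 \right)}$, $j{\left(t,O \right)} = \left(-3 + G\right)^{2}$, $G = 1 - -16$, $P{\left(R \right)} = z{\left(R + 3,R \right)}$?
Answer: $-251$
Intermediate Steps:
$P{\left(R \right)} = -1$
$G = 17$ ($G = 1 + 16 = 17$)
$j{\left(t,O \right)} = 196$ ($j{\left(t,O \right)} = \left(-3 + 17\right)^{2} = 14^{2} = 196$)
$N = -250$ ($N = -446 + 196 = -250$)
$P{\left(C{\left(0,-5 \right)} \right)} + N = -1 - 250 = -251$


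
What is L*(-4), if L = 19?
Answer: -76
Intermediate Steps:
L*(-4) = 19*(-4) = -76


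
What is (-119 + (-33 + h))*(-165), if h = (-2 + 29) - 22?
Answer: 24255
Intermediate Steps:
h = 5 (h = 27 - 22 = 5)
(-119 + (-33 + h))*(-165) = (-119 + (-33 + 5))*(-165) = (-119 - 28)*(-165) = -147*(-165) = 24255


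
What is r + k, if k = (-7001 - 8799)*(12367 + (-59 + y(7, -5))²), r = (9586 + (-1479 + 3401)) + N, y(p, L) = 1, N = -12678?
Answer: -248550970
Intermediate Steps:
r = -1170 (r = (9586 + (-1479 + 3401)) - 12678 = (9586 + 1922) - 12678 = 11508 - 12678 = -1170)
k = -248549800 (k = (-7001 - 8799)*(12367 + (-59 + 1)²) = -15800*(12367 + (-58)²) = -15800*(12367 + 3364) = -15800*15731 = -248549800)
r + k = -1170 - 248549800 = -248550970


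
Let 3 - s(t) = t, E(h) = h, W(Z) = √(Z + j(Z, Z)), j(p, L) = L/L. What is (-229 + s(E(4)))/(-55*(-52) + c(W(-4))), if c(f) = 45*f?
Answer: -26312/327427 + 414*I*√3/327427 ≈ -0.08036 + 0.00219*I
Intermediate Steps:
j(p, L) = 1
W(Z) = √(1 + Z) (W(Z) = √(Z + 1) = √(1 + Z))
s(t) = 3 - t
(-229 + s(E(4)))/(-55*(-52) + c(W(-4))) = (-229 + (3 - 1*4))/(-55*(-52) + 45*√(1 - 4)) = (-229 + (3 - 4))/(2860 + 45*√(-3)) = (-229 - 1)/(2860 + 45*(I*√3)) = -230/(2860 + 45*I*√3)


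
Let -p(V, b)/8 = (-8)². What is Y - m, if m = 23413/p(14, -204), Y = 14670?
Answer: 7534453/512 ≈ 14716.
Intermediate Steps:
p(V, b) = -512 (p(V, b) = -8*(-8)² = -8*64 = -512)
m = -23413/512 (m = 23413/(-512) = 23413*(-1/512) = -23413/512 ≈ -45.729)
Y - m = 14670 - 1*(-23413/512) = 14670 + 23413/512 = 7534453/512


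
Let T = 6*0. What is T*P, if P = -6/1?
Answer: 0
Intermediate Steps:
T = 0
P = -6 (P = -6*1 = -6)
T*P = 0*(-6) = 0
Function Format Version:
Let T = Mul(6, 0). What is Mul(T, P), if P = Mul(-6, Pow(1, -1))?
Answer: 0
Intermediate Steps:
T = 0
P = -6 (P = Mul(-6, 1) = -6)
Mul(T, P) = Mul(0, -6) = 0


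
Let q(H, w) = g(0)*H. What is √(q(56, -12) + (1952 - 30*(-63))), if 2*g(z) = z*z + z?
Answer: √3842 ≈ 61.984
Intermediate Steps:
g(z) = z/2 + z²/2 (g(z) = (z*z + z)/2 = (z² + z)/2 = (z + z²)/2 = z/2 + z²/2)
q(H, w) = 0 (q(H, w) = ((½)*0*(1 + 0))*H = ((½)*0*1)*H = 0*H = 0)
√(q(56, -12) + (1952 - 30*(-63))) = √(0 + (1952 - 30*(-63))) = √(0 + (1952 - 1*(-1890))) = √(0 + (1952 + 1890)) = √(0 + 3842) = √3842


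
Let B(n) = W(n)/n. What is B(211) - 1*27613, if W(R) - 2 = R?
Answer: -5826130/211 ≈ -27612.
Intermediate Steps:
W(R) = 2 + R
B(n) = (2 + n)/n
B(211) - 1*27613 = (2 + 211)/211 - 1*27613 = (1/211)*213 - 27613 = 213/211 - 27613 = -5826130/211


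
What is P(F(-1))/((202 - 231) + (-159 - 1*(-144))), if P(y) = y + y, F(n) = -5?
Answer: 5/22 ≈ 0.22727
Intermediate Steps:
P(y) = 2*y
P(F(-1))/((202 - 231) + (-159 - 1*(-144))) = (2*(-5))/((202 - 231) + (-159 - 1*(-144))) = -10/(-29 + (-159 + 144)) = -10/(-29 - 15) = -10/(-44) = -10*(-1/44) = 5/22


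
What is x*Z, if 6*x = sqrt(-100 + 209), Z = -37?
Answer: -37*sqrt(109)/6 ≈ -64.382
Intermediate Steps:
x = sqrt(109)/6 (x = sqrt(-100 + 209)/6 = sqrt(109)/6 ≈ 1.7401)
x*Z = (sqrt(109)/6)*(-37) = -37*sqrt(109)/6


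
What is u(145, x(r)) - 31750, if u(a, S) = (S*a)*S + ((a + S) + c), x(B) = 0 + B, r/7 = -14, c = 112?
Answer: 1360989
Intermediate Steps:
r = -98 (r = 7*(-14) = -98)
x(B) = B
u(a, S) = 112 + S + a + a*S² (u(a, S) = (S*a)*S + ((a + S) + 112) = a*S² + ((S + a) + 112) = a*S² + (112 + S + a) = 112 + S + a + a*S²)
u(145, x(r)) - 31750 = (112 - 98 + 145 + 145*(-98)²) - 31750 = (112 - 98 + 145 + 145*9604) - 31750 = (112 - 98 + 145 + 1392580) - 31750 = 1392739 - 31750 = 1360989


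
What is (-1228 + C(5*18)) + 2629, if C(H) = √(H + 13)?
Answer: 1401 + √103 ≈ 1411.1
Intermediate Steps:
C(H) = √(13 + H)
(-1228 + C(5*18)) + 2629 = (-1228 + √(13 + 5*18)) + 2629 = (-1228 + √(13 + 90)) + 2629 = (-1228 + √103) + 2629 = 1401 + √103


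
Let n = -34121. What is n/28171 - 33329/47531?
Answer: -232792410/121726891 ≈ -1.9124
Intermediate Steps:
n/28171 - 33329/47531 = -34121/28171 - 33329/47531 = -232792410/121726891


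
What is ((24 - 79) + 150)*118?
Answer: 11210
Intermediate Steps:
((24 - 79) + 150)*118 = (-55 + 150)*118 = 95*118 = 11210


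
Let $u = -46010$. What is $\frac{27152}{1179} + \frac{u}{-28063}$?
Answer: $\frac{816212366}{33086277} \approx 24.669$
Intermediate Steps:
$\frac{27152}{1179} + \frac{u}{-28063} = \frac{27152}{1179} - \frac{46010}{-28063} = 27152 \cdot \frac{1}{1179} - - \frac{46010}{28063} = \frac{27152}{1179} + \frac{46010}{28063} = \frac{816212366}{33086277}$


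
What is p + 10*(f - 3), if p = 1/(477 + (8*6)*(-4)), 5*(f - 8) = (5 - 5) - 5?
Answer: 11401/285 ≈ 40.003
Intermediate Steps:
f = 7 (f = 8 + ((5 - 5) - 5)/5 = 8 + (0 - 5)/5 = 8 + (1/5)*(-5) = 8 - 1 = 7)
p = 1/285 (p = 1/(477 + 48*(-4)) = 1/(477 - 192) = 1/285 ≈ 0.0035088)
p + 10*(f - 3) = 1/285 + 10*(7 - 3) = 1/285 + 10*4 = 1/285 + 40 = 11401/285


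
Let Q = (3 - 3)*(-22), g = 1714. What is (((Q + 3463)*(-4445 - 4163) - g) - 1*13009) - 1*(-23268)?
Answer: -29800959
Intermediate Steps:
Q = 0 (Q = 0*(-22) = 0)
(((Q + 3463)*(-4445 - 4163) - g) - 1*13009) - 1*(-23268) = (((0 + 3463)*(-4445 - 4163) - 1*1714) - 1*13009) - 1*(-23268) = ((3463*(-8608) - 1714) - 13009) + 23268 = ((-29809504 - 1714) - 13009) + 23268 = (-29811218 - 13009) + 23268 = -29824227 + 23268 = -29800959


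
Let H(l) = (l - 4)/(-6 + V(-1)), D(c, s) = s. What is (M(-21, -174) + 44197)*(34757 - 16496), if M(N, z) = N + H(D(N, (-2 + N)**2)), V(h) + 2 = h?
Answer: 805632711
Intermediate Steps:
V(h) = -2 + h
H(l) = 4/9 - l/9 (H(l) = (l - 4)/(-6 + (-2 - 1)) = (-4 + l)/(-6 - 3) = (-4 + l)/(-9) = (-4 + l)*(-1/9) = 4/9 - l/9)
M(N, z) = 4/9 + N - (-2 + N)**2/9 (M(N, z) = N + (4/9 - (-2 + N)**2/9) = 4/9 + N - (-2 + N)**2/9)
(M(-21, -174) + 44197)*(34757 - 16496) = ((1/9)*(-21)*(13 - 1*(-21)) + 44197)*(34757 - 16496) = ((1/9)*(-21)*(13 + 21) + 44197)*18261 = ((1/9)*(-21)*34 + 44197)*18261 = (-238/3 + 44197)*18261 = (132353/3)*18261 = 805632711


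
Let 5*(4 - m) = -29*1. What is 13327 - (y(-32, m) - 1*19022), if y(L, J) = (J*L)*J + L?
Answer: 886357/25 ≈ 35454.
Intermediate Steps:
m = 49/5 (m = 4 - (-29)/5 = 4 - 1/5*(-29) = 4 + 29/5 = 49/5 ≈ 9.8000)
y(L, J) = L + L*J**2 (y(L, J) = L*J**2 + L = L + L*J**2)
13327 - (y(-32, m) - 1*19022) = 13327 - (-32*(1 + (49/5)**2) - 1*19022) = 13327 - (-32*(1 + 2401/25) - 19022) = 13327 - (-32*2426/25 - 19022) = 13327 - (-77632/25 - 19022) = 13327 - 1*(-553182/25) = 13327 + 553182/25 = 886357/25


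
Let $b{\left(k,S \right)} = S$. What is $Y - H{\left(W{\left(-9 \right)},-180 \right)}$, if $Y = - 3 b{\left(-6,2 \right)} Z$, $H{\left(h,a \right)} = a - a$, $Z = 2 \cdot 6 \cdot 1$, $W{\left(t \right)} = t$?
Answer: $-72$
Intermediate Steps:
$Z = 12$ ($Z = 12 \cdot 1 = 12$)
$H{\left(h,a \right)} = 0$
$Y = -72$ ($Y = \left(-3\right) 2 \cdot 12 = \left(-6\right) 12 = -72$)
$Y - H{\left(W{\left(-9 \right)},-180 \right)} = -72 - 0 = -72 + 0 = -72$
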